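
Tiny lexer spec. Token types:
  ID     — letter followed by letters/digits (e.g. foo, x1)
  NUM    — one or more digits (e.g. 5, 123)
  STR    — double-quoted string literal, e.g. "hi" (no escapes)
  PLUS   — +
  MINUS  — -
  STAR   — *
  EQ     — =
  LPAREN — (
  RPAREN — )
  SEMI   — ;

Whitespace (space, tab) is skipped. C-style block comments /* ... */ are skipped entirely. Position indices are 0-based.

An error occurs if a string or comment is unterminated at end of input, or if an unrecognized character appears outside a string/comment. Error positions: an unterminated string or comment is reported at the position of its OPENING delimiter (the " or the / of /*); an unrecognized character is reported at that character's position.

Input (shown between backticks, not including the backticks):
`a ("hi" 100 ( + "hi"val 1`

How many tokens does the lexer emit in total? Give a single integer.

Answer: 9

Derivation:
pos=0: emit ID 'a' (now at pos=1)
pos=2: emit LPAREN '('
pos=3: enter STRING mode
pos=3: emit STR "hi" (now at pos=7)
pos=8: emit NUM '100' (now at pos=11)
pos=12: emit LPAREN '('
pos=14: emit PLUS '+'
pos=16: enter STRING mode
pos=16: emit STR "hi" (now at pos=20)
pos=20: emit ID 'val' (now at pos=23)
pos=24: emit NUM '1' (now at pos=25)
DONE. 9 tokens: [ID, LPAREN, STR, NUM, LPAREN, PLUS, STR, ID, NUM]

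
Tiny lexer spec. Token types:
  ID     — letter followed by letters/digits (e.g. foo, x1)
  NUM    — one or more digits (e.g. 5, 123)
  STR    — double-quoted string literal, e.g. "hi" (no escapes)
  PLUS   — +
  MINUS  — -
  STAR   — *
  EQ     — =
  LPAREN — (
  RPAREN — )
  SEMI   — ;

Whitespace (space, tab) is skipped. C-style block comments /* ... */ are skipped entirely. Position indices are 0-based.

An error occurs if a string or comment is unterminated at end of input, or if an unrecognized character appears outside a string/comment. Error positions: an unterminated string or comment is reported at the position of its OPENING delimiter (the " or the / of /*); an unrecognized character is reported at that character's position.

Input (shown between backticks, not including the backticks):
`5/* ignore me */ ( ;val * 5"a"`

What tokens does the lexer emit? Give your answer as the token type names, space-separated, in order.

pos=0: emit NUM '5' (now at pos=1)
pos=1: enter COMMENT mode (saw '/*')
exit COMMENT mode (now at pos=16)
pos=17: emit LPAREN '('
pos=19: emit SEMI ';'
pos=20: emit ID 'val' (now at pos=23)
pos=24: emit STAR '*'
pos=26: emit NUM '5' (now at pos=27)
pos=27: enter STRING mode
pos=27: emit STR "a" (now at pos=30)
DONE. 7 tokens: [NUM, LPAREN, SEMI, ID, STAR, NUM, STR]

Answer: NUM LPAREN SEMI ID STAR NUM STR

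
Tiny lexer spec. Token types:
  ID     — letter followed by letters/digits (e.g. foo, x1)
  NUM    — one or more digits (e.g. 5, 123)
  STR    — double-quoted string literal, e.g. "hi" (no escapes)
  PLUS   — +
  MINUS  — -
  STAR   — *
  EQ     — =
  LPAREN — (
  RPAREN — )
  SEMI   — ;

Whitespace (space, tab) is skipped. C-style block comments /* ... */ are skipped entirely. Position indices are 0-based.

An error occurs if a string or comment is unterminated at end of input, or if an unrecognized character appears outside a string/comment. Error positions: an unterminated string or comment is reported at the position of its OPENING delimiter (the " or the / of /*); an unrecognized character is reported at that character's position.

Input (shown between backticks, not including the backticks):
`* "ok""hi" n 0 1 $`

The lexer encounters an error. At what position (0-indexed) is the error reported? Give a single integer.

pos=0: emit STAR '*'
pos=2: enter STRING mode
pos=2: emit STR "ok" (now at pos=6)
pos=6: enter STRING mode
pos=6: emit STR "hi" (now at pos=10)
pos=11: emit ID 'n' (now at pos=12)
pos=13: emit NUM '0' (now at pos=14)
pos=15: emit NUM '1' (now at pos=16)
pos=17: ERROR — unrecognized char '$'

Answer: 17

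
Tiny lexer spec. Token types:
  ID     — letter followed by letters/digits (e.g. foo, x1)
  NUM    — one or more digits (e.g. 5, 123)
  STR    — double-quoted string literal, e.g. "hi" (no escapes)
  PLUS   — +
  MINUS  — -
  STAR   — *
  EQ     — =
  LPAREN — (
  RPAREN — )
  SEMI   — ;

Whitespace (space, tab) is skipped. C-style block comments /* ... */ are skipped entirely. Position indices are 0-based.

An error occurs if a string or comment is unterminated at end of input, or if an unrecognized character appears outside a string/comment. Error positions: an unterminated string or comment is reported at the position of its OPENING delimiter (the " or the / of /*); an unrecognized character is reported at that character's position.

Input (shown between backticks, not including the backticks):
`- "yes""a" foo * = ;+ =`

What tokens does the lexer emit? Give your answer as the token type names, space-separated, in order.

pos=0: emit MINUS '-'
pos=2: enter STRING mode
pos=2: emit STR "yes" (now at pos=7)
pos=7: enter STRING mode
pos=7: emit STR "a" (now at pos=10)
pos=11: emit ID 'foo' (now at pos=14)
pos=15: emit STAR '*'
pos=17: emit EQ '='
pos=19: emit SEMI ';'
pos=20: emit PLUS '+'
pos=22: emit EQ '='
DONE. 9 tokens: [MINUS, STR, STR, ID, STAR, EQ, SEMI, PLUS, EQ]

Answer: MINUS STR STR ID STAR EQ SEMI PLUS EQ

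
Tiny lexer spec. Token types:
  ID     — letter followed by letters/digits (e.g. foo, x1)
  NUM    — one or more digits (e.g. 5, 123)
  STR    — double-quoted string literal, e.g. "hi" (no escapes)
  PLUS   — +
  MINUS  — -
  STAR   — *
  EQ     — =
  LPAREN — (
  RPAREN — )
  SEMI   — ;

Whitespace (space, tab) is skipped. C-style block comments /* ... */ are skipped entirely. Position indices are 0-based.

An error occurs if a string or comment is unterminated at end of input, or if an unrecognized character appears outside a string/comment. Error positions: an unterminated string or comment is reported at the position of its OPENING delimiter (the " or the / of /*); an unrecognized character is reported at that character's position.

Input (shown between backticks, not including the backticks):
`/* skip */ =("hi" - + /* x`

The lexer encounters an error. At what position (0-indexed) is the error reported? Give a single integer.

pos=0: enter COMMENT mode (saw '/*')
exit COMMENT mode (now at pos=10)
pos=11: emit EQ '='
pos=12: emit LPAREN '('
pos=13: enter STRING mode
pos=13: emit STR "hi" (now at pos=17)
pos=18: emit MINUS '-'
pos=20: emit PLUS '+'
pos=22: enter COMMENT mode (saw '/*')
pos=22: ERROR — unterminated comment (reached EOF)

Answer: 22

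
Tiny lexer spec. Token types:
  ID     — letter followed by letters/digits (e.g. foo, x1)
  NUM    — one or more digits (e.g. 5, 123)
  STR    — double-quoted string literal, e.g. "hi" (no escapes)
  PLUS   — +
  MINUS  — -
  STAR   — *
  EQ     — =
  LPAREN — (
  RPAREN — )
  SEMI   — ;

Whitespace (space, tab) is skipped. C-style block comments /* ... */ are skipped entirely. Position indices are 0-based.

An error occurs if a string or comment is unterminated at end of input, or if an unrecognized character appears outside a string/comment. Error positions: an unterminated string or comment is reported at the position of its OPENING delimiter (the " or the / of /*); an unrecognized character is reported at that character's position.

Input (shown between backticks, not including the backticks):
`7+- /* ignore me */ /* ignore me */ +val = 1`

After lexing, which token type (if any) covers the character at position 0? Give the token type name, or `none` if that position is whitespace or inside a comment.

Answer: NUM

Derivation:
pos=0: emit NUM '7' (now at pos=1)
pos=1: emit PLUS '+'
pos=2: emit MINUS '-'
pos=4: enter COMMENT mode (saw '/*')
exit COMMENT mode (now at pos=19)
pos=20: enter COMMENT mode (saw '/*')
exit COMMENT mode (now at pos=35)
pos=36: emit PLUS '+'
pos=37: emit ID 'val' (now at pos=40)
pos=41: emit EQ '='
pos=43: emit NUM '1' (now at pos=44)
DONE. 7 tokens: [NUM, PLUS, MINUS, PLUS, ID, EQ, NUM]
Position 0: char is '7' -> NUM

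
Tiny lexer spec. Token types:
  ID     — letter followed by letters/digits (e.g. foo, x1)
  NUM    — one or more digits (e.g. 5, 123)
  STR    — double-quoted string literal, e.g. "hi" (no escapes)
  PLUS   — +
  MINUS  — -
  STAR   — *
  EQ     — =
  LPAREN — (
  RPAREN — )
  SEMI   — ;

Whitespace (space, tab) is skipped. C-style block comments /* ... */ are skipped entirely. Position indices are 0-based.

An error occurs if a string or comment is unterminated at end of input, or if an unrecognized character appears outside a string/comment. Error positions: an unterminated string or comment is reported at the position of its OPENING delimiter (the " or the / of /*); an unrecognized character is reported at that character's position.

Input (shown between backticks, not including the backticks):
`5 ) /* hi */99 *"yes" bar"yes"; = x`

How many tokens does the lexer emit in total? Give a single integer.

Answer: 10

Derivation:
pos=0: emit NUM '5' (now at pos=1)
pos=2: emit RPAREN ')'
pos=4: enter COMMENT mode (saw '/*')
exit COMMENT mode (now at pos=12)
pos=12: emit NUM '99' (now at pos=14)
pos=15: emit STAR '*'
pos=16: enter STRING mode
pos=16: emit STR "yes" (now at pos=21)
pos=22: emit ID 'bar' (now at pos=25)
pos=25: enter STRING mode
pos=25: emit STR "yes" (now at pos=30)
pos=30: emit SEMI ';'
pos=32: emit EQ '='
pos=34: emit ID 'x' (now at pos=35)
DONE. 10 tokens: [NUM, RPAREN, NUM, STAR, STR, ID, STR, SEMI, EQ, ID]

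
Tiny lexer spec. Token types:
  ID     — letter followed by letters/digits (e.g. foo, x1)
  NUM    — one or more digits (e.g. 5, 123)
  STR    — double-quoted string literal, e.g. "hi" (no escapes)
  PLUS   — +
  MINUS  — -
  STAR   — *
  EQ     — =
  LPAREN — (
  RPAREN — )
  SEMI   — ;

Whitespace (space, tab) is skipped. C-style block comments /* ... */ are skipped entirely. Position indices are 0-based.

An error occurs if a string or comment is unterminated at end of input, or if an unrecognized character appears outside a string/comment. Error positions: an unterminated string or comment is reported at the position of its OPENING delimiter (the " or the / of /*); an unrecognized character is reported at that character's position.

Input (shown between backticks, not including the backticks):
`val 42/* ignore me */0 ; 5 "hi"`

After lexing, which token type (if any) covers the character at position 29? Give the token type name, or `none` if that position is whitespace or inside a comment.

Answer: STR

Derivation:
pos=0: emit ID 'val' (now at pos=3)
pos=4: emit NUM '42' (now at pos=6)
pos=6: enter COMMENT mode (saw '/*')
exit COMMENT mode (now at pos=21)
pos=21: emit NUM '0' (now at pos=22)
pos=23: emit SEMI ';'
pos=25: emit NUM '5' (now at pos=26)
pos=27: enter STRING mode
pos=27: emit STR "hi" (now at pos=31)
DONE. 6 tokens: [ID, NUM, NUM, SEMI, NUM, STR]
Position 29: char is 'i' -> STR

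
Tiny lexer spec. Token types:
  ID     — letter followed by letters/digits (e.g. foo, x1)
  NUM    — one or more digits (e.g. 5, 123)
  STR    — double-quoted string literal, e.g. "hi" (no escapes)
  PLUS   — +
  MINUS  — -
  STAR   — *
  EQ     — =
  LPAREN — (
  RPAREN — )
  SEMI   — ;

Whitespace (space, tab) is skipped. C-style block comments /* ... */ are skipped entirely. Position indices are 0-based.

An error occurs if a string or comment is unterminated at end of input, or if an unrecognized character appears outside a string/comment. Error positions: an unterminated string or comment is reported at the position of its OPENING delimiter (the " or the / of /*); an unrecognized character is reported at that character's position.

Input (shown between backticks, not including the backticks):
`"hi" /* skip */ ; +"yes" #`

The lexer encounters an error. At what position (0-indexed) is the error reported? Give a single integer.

Answer: 25

Derivation:
pos=0: enter STRING mode
pos=0: emit STR "hi" (now at pos=4)
pos=5: enter COMMENT mode (saw '/*')
exit COMMENT mode (now at pos=15)
pos=16: emit SEMI ';'
pos=18: emit PLUS '+'
pos=19: enter STRING mode
pos=19: emit STR "yes" (now at pos=24)
pos=25: ERROR — unrecognized char '#'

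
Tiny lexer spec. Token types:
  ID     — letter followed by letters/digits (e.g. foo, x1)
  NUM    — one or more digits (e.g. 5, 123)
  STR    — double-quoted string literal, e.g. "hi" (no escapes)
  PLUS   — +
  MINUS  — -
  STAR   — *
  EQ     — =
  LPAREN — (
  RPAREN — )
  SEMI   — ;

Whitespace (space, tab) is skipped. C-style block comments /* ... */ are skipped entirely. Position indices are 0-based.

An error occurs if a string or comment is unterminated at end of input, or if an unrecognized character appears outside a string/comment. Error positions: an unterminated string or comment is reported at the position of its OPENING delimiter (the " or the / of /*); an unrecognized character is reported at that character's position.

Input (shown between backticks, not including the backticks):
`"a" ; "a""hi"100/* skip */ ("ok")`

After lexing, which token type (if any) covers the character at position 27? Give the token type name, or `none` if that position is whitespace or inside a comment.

Answer: LPAREN

Derivation:
pos=0: enter STRING mode
pos=0: emit STR "a" (now at pos=3)
pos=4: emit SEMI ';'
pos=6: enter STRING mode
pos=6: emit STR "a" (now at pos=9)
pos=9: enter STRING mode
pos=9: emit STR "hi" (now at pos=13)
pos=13: emit NUM '100' (now at pos=16)
pos=16: enter COMMENT mode (saw '/*')
exit COMMENT mode (now at pos=26)
pos=27: emit LPAREN '('
pos=28: enter STRING mode
pos=28: emit STR "ok" (now at pos=32)
pos=32: emit RPAREN ')'
DONE. 8 tokens: [STR, SEMI, STR, STR, NUM, LPAREN, STR, RPAREN]
Position 27: char is '(' -> LPAREN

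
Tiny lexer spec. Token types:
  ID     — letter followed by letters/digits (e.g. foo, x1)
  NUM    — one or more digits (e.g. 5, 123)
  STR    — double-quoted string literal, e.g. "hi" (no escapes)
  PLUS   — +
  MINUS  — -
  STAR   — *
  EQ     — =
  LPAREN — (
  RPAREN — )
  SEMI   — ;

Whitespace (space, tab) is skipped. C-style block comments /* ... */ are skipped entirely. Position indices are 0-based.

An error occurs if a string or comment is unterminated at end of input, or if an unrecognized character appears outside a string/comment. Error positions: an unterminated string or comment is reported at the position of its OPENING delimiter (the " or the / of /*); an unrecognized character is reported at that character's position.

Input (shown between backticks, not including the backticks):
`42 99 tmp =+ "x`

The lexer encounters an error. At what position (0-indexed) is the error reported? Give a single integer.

pos=0: emit NUM '42' (now at pos=2)
pos=3: emit NUM '99' (now at pos=5)
pos=6: emit ID 'tmp' (now at pos=9)
pos=10: emit EQ '='
pos=11: emit PLUS '+'
pos=13: enter STRING mode
pos=13: ERROR — unterminated string

Answer: 13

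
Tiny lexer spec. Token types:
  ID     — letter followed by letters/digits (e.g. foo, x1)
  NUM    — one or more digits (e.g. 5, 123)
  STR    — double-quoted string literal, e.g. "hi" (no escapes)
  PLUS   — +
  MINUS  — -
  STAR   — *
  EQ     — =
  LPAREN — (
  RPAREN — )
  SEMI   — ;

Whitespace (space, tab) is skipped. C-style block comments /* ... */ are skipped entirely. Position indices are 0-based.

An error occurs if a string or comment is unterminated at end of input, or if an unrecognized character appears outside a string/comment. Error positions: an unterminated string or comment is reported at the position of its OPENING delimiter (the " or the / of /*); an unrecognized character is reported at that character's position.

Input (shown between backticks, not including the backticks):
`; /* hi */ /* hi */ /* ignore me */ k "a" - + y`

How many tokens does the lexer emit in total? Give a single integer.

pos=0: emit SEMI ';'
pos=2: enter COMMENT mode (saw '/*')
exit COMMENT mode (now at pos=10)
pos=11: enter COMMENT mode (saw '/*')
exit COMMENT mode (now at pos=19)
pos=20: enter COMMENT mode (saw '/*')
exit COMMENT mode (now at pos=35)
pos=36: emit ID 'k' (now at pos=37)
pos=38: enter STRING mode
pos=38: emit STR "a" (now at pos=41)
pos=42: emit MINUS '-'
pos=44: emit PLUS '+'
pos=46: emit ID 'y' (now at pos=47)
DONE. 6 tokens: [SEMI, ID, STR, MINUS, PLUS, ID]

Answer: 6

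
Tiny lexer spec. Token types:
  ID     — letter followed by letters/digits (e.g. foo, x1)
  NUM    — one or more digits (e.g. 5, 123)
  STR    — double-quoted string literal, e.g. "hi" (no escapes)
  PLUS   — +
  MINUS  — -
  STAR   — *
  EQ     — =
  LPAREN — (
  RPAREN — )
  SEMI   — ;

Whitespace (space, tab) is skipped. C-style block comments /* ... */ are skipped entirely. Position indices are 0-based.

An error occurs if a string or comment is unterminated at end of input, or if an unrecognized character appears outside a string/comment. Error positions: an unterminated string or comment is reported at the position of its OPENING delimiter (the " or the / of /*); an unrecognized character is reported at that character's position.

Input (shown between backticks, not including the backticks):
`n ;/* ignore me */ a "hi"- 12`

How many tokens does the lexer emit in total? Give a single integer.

pos=0: emit ID 'n' (now at pos=1)
pos=2: emit SEMI ';'
pos=3: enter COMMENT mode (saw '/*')
exit COMMENT mode (now at pos=18)
pos=19: emit ID 'a' (now at pos=20)
pos=21: enter STRING mode
pos=21: emit STR "hi" (now at pos=25)
pos=25: emit MINUS '-'
pos=27: emit NUM '12' (now at pos=29)
DONE. 6 tokens: [ID, SEMI, ID, STR, MINUS, NUM]

Answer: 6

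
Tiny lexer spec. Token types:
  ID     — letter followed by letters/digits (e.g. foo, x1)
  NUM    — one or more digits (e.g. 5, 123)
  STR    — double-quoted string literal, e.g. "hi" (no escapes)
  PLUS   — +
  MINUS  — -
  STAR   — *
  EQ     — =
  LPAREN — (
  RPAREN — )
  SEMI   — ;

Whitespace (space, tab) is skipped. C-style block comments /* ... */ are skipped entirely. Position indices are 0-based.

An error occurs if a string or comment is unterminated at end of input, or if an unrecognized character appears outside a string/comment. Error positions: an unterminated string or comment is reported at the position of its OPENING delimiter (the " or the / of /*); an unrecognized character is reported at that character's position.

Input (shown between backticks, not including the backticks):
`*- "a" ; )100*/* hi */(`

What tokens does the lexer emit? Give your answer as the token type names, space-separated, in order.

Answer: STAR MINUS STR SEMI RPAREN NUM STAR LPAREN

Derivation:
pos=0: emit STAR '*'
pos=1: emit MINUS '-'
pos=3: enter STRING mode
pos=3: emit STR "a" (now at pos=6)
pos=7: emit SEMI ';'
pos=9: emit RPAREN ')'
pos=10: emit NUM '100' (now at pos=13)
pos=13: emit STAR '*'
pos=14: enter COMMENT mode (saw '/*')
exit COMMENT mode (now at pos=22)
pos=22: emit LPAREN '('
DONE. 8 tokens: [STAR, MINUS, STR, SEMI, RPAREN, NUM, STAR, LPAREN]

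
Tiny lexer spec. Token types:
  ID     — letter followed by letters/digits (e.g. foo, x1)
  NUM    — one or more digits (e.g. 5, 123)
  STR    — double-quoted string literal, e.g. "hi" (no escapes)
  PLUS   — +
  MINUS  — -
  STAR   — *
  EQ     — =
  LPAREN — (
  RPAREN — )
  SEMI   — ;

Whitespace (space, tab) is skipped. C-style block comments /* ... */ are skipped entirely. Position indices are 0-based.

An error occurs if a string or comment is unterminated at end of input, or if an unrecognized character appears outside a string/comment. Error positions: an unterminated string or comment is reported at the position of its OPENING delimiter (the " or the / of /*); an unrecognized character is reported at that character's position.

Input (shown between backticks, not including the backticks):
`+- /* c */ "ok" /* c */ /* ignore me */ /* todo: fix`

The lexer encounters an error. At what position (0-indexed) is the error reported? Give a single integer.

Answer: 40

Derivation:
pos=0: emit PLUS '+'
pos=1: emit MINUS '-'
pos=3: enter COMMENT mode (saw '/*')
exit COMMENT mode (now at pos=10)
pos=11: enter STRING mode
pos=11: emit STR "ok" (now at pos=15)
pos=16: enter COMMENT mode (saw '/*')
exit COMMENT mode (now at pos=23)
pos=24: enter COMMENT mode (saw '/*')
exit COMMENT mode (now at pos=39)
pos=40: enter COMMENT mode (saw '/*')
pos=40: ERROR — unterminated comment (reached EOF)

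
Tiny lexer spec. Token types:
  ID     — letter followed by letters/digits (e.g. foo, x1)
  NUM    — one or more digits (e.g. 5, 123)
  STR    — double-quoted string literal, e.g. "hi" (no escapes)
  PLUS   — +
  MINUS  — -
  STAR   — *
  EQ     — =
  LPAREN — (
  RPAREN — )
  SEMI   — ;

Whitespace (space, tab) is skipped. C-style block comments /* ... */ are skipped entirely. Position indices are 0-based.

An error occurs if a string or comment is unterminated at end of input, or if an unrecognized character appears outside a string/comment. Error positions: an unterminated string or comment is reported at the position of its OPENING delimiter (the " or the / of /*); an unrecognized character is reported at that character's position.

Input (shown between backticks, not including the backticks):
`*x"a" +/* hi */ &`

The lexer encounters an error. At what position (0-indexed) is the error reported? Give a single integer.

pos=0: emit STAR '*'
pos=1: emit ID 'x' (now at pos=2)
pos=2: enter STRING mode
pos=2: emit STR "a" (now at pos=5)
pos=6: emit PLUS '+'
pos=7: enter COMMENT mode (saw '/*')
exit COMMENT mode (now at pos=15)
pos=16: ERROR — unrecognized char '&'

Answer: 16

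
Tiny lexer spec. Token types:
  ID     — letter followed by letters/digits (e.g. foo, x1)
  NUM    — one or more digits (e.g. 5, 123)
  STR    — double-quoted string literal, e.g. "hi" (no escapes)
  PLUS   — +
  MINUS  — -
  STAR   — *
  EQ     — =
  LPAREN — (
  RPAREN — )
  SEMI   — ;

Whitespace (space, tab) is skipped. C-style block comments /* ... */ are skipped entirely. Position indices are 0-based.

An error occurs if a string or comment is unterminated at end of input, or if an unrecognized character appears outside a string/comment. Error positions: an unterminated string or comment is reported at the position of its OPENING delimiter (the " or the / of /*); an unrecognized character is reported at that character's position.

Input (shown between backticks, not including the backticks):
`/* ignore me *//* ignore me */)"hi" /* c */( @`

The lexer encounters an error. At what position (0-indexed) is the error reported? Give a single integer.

pos=0: enter COMMENT mode (saw '/*')
exit COMMENT mode (now at pos=15)
pos=15: enter COMMENT mode (saw '/*')
exit COMMENT mode (now at pos=30)
pos=30: emit RPAREN ')'
pos=31: enter STRING mode
pos=31: emit STR "hi" (now at pos=35)
pos=36: enter COMMENT mode (saw '/*')
exit COMMENT mode (now at pos=43)
pos=43: emit LPAREN '('
pos=45: ERROR — unrecognized char '@'

Answer: 45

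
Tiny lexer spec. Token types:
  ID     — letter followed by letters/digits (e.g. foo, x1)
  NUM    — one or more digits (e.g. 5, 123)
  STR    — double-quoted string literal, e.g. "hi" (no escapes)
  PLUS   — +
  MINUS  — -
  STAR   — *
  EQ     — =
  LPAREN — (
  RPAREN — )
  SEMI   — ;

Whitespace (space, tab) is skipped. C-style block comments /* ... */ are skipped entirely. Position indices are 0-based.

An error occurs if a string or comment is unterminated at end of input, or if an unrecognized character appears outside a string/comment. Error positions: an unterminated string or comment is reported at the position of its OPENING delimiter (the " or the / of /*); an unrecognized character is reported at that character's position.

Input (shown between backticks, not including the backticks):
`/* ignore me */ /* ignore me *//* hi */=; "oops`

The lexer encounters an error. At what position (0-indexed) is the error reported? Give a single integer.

Answer: 42

Derivation:
pos=0: enter COMMENT mode (saw '/*')
exit COMMENT mode (now at pos=15)
pos=16: enter COMMENT mode (saw '/*')
exit COMMENT mode (now at pos=31)
pos=31: enter COMMENT mode (saw '/*')
exit COMMENT mode (now at pos=39)
pos=39: emit EQ '='
pos=40: emit SEMI ';'
pos=42: enter STRING mode
pos=42: ERROR — unterminated string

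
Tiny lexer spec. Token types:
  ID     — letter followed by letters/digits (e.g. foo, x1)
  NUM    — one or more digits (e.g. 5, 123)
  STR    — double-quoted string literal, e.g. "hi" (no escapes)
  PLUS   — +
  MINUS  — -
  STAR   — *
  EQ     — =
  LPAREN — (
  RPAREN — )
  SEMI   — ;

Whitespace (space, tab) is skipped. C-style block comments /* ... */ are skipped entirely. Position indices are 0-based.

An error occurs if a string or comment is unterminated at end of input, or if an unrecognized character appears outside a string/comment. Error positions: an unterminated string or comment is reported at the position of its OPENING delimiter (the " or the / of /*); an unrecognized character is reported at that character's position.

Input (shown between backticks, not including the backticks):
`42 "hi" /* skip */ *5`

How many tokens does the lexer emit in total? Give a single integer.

pos=0: emit NUM '42' (now at pos=2)
pos=3: enter STRING mode
pos=3: emit STR "hi" (now at pos=7)
pos=8: enter COMMENT mode (saw '/*')
exit COMMENT mode (now at pos=18)
pos=19: emit STAR '*'
pos=20: emit NUM '5' (now at pos=21)
DONE. 4 tokens: [NUM, STR, STAR, NUM]

Answer: 4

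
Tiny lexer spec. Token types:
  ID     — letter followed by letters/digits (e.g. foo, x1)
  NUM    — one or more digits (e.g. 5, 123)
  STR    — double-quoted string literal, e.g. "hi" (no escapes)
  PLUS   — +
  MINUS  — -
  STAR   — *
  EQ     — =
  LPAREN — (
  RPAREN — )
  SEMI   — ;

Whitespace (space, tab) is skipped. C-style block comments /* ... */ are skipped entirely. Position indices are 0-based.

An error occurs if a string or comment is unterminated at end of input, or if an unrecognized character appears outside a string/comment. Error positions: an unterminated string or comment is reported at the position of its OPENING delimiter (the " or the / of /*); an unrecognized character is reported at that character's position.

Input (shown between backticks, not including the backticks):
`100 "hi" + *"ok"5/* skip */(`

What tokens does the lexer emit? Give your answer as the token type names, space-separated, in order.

pos=0: emit NUM '100' (now at pos=3)
pos=4: enter STRING mode
pos=4: emit STR "hi" (now at pos=8)
pos=9: emit PLUS '+'
pos=11: emit STAR '*'
pos=12: enter STRING mode
pos=12: emit STR "ok" (now at pos=16)
pos=16: emit NUM '5' (now at pos=17)
pos=17: enter COMMENT mode (saw '/*')
exit COMMENT mode (now at pos=27)
pos=27: emit LPAREN '('
DONE. 7 tokens: [NUM, STR, PLUS, STAR, STR, NUM, LPAREN]

Answer: NUM STR PLUS STAR STR NUM LPAREN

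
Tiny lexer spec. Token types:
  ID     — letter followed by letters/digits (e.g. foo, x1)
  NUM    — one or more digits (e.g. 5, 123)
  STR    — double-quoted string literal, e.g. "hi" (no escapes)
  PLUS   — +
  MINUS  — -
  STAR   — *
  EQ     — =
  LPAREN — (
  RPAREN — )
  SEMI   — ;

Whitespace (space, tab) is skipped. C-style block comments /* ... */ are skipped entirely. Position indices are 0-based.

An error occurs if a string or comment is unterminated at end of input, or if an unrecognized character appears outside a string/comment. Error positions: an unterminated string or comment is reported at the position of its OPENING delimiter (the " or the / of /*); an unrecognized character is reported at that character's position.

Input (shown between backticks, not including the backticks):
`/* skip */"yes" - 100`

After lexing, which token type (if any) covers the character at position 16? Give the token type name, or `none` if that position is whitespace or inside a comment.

Answer: MINUS

Derivation:
pos=0: enter COMMENT mode (saw '/*')
exit COMMENT mode (now at pos=10)
pos=10: enter STRING mode
pos=10: emit STR "yes" (now at pos=15)
pos=16: emit MINUS '-'
pos=18: emit NUM '100' (now at pos=21)
DONE. 3 tokens: [STR, MINUS, NUM]
Position 16: char is '-' -> MINUS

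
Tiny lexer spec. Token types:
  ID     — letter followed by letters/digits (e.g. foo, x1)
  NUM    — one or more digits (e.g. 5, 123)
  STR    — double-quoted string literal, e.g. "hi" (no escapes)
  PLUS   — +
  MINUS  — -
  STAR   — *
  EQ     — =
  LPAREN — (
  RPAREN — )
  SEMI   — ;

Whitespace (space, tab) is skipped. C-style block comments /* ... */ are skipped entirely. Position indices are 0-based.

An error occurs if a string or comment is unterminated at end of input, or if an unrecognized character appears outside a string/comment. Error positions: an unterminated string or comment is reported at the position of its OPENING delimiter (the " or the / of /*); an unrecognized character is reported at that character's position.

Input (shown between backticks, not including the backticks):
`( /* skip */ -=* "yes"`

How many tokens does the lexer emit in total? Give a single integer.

Answer: 5

Derivation:
pos=0: emit LPAREN '('
pos=2: enter COMMENT mode (saw '/*')
exit COMMENT mode (now at pos=12)
pos=13: emit MINUS '-'
pos=14: emit EQ '='
pos=15: emit STAR '*'
pos=17: enter STRING mode
pos=17: emit STR "yes" (now at pos=22)
DONE. 5 tokens: [LPAREN, MINUS, EQ, STAR, STR]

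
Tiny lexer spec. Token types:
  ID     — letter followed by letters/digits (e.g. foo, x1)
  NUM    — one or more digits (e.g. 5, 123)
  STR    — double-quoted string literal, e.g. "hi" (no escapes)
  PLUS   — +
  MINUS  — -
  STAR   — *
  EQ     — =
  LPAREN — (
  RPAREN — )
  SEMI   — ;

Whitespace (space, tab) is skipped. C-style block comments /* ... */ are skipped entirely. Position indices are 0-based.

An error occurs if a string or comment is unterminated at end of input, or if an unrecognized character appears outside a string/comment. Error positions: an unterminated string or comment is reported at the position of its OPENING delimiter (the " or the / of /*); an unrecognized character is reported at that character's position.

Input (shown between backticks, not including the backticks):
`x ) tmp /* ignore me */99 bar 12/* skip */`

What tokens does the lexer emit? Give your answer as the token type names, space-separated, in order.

pos=0: emit ID 'x' (now at pos=1)
pos=2: emit RPAREN ')'
pos=4: emit ID 'tmp' (now at pos=7)
pos=8: enter COMMENT mode (saw '/*')
exit COMMENT mode (now at pos=23)
pos=23: emit NUM '99' (now at pos=25)
pos=26: emit ID 'bar' (now at pos=29)
pos=30: emit NUM '12' (now at pos=32)
pos=32: enter COMMENT mode (saw '/*')
exit COMMENT mode (now at pos=42)
DONE. 6 tokens: [ID, RPAREN, ID, NUM, ID, NUM]

Answer: ID RPAREN ID NUM ID NUM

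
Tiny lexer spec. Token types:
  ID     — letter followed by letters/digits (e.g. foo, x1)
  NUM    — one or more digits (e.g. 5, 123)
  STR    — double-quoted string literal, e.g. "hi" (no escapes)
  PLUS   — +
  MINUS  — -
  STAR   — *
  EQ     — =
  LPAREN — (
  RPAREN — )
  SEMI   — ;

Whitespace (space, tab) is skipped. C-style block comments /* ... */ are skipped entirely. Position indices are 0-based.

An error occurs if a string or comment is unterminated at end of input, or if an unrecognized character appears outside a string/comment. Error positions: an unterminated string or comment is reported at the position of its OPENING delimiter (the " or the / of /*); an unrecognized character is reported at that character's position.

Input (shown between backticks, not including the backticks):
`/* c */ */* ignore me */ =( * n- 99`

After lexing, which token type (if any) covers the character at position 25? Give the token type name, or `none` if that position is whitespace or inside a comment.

pos=0: enter COMMENT mode (saw '/*')
exit COMMENT mode (now at pos=7)
pos=8: emit STAR '*'
pos=9: enter COMMENT mode (saw '/*')
exit COMMENT mode (now at pos=24)
pos=25: emit EQ '='
pos=26: emit LPAREN '('
pos=28: emit STAR '*'
pos=30: emit ID 'n' (now at pos=31)
pos=31: emit MINUS '-'
pos=33: emit NUM '99' (now at pos=35)
DONE. 7 tokens: [STAR, EQ, LPAREN, STAR, ID, MINUS, NUM]
Position 25: char is '=' -> EQ

Answer: EQ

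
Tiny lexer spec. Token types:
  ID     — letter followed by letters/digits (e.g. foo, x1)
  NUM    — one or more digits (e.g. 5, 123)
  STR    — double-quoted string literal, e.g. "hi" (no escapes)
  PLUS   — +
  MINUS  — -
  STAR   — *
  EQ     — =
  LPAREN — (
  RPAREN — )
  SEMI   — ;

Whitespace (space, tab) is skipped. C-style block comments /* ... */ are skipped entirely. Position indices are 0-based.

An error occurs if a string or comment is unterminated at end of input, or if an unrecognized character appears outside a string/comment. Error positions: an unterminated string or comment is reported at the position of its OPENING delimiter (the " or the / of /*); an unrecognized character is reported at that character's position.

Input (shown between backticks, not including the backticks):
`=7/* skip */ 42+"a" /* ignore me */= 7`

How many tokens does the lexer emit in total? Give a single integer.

pos=0: emit EQ '='
pos=1: emit NUM '7' (now at pos=2)
pos=2: enter COMMENT mode (saw '/*')
exit COMMENT mode (now at pos=12)
pos=13: emit NUM '42' (now at pos=15)
pos=15: emit PLUS '+'
pos=16: enter STRING mode
pos=16: emit STR "a" (now at pos=19)
pos=20: enter COMMENT mode (saw '/*')
exit COMMENT mode (now at pos=35)
pos=35: emit EQ '='
pos=37: emit NUM '7' (now at pos=38)
DONE. 7 tokens: [EQ, NUM, NUM, PLUS, STR, EQ, NUM]

Answer: 7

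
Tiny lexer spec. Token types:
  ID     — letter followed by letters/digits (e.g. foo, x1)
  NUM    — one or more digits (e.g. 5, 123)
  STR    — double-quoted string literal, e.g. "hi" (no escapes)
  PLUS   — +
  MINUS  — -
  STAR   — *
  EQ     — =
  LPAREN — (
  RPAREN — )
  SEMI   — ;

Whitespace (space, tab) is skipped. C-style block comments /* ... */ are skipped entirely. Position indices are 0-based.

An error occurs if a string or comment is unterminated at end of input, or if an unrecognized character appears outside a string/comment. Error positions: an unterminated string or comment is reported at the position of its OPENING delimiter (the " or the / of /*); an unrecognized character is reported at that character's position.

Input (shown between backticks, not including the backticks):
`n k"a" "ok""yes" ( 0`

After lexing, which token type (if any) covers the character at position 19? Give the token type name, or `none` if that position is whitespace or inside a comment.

Answer: NUM

Derivation:
pos=0: emit ID 'n' (now at pos=1)
pos=2: emit ID 'k' (now at pos=3)
pos=3: enter STRING mode
pos=3: emit STR "a" (now at pos=6)
pos=7: enter STRING mode
pos=7: emit STR "ok" (now at pos=11)
pos=11: enter STRING mode
pos=11: emit STR "yes" (now at pos=16)
pos=17: emit LPAREN '('
pos=19: emit NUM '0' (now at pos=20)
DONE. 7 tokens: [ID, ID, STR, STR, STR, LPAREN, NUM]
Position 19: char is '0' -> NUM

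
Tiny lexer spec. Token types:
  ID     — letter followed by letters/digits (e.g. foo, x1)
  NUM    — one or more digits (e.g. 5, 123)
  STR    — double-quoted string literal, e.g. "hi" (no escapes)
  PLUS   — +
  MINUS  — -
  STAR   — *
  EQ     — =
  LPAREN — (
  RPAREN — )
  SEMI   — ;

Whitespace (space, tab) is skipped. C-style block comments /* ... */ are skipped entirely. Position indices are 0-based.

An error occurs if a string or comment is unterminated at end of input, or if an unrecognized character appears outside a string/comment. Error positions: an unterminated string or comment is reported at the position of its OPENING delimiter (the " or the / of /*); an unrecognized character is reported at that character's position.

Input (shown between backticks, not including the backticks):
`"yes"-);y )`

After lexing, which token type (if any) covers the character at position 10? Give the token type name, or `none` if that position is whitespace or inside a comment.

pos=0: enter STRING mode
pos=0: emit STR "yes" (now at pos=5)
pos=5: emit MINUS '-'
pos=6: emit RPAREN ')'
pos=7: emit SEMI ';'
pos=8: emit ID 'y' (now at pos=9)
pos=10: emit RPAREN ')'
DONE. 6 tokens: [STR, MINUS, RPAREN, SEMI, ID, RPAREN]
Position 10: char is ')' -> RPAREN

Answer: RPAREN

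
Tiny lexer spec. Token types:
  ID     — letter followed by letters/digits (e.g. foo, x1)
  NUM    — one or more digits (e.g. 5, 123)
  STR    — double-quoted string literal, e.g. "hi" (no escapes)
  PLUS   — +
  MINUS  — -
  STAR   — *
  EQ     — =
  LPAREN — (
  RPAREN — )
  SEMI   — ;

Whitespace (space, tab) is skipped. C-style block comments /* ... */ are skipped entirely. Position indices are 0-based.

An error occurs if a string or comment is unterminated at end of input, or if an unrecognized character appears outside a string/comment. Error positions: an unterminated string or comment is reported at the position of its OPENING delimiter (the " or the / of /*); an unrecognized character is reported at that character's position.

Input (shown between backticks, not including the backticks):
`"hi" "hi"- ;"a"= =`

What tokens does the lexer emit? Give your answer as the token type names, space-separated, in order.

pos=0: enter STRING mode
pos=0: emit STR "hi" (now at pos=4)
pos=5: enter STRING mode
pos=5: emit STR "hi" (now at pos=9)
pos=9: emit MINUS '-'
pos=11: emit SEMI ';'
pos=12: enter STRING mode
pos=12: emit STR "a" (now at pos=15)
pos=15: emit EQ '='
pos=17: emit EQ '='
DONE. 7 tokens: [STR, STR, MINUS, SEMI, STR, EQ, EQ]

Answer: STR STR MINUS SEMI STR EQ EQ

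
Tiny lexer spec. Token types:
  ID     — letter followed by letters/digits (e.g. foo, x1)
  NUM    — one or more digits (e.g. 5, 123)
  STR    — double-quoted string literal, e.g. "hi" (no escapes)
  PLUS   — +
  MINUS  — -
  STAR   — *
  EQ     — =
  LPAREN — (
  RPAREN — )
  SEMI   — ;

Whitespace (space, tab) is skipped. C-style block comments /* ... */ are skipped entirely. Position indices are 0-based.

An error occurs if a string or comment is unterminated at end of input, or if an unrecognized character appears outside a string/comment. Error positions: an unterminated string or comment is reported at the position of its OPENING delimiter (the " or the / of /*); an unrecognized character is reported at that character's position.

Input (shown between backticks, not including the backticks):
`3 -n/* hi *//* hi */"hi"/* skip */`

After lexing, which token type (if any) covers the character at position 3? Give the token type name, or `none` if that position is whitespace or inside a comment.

Answer: ID

Derivation:
pos=0: emit NUM '3' (now at pos=1)
pos=2: emit MINUS '-'
pos=3: emit ID 'n' (now at pos=4)
pos=4: enter COMMENT mode (saw '/*')
exit COMMENT mode (now at pos=12)
pos=12: enter COMMENT mode (saw '/*')
exit COMMENT mode (now at pos=20)
pos=20: enter STRING mode
pos=20: emit STR "hi" (now at pos=24)
pos=24: enter COMMENT mode (saw '/*')
exit COMMENT mode (now at pos=34)
DONE. 4 tokens: [NUM, MINUS, ID, STR]
Position 3: char is 'n' -> ID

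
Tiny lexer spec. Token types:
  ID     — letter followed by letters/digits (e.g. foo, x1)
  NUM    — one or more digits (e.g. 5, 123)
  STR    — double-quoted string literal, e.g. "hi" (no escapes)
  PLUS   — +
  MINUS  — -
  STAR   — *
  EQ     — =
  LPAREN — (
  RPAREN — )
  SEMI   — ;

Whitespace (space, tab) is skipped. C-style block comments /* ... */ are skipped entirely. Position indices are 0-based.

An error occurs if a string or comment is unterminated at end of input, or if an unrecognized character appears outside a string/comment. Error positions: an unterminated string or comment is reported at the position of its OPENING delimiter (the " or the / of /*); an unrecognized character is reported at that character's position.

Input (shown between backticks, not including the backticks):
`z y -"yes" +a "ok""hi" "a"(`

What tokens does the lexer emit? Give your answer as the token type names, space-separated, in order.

pos=0: emit ID 'z' (now at pos=1)
pos=2: emit ID 'y' (now at pos=3)
pos=4: emit MINUS '-'
pos=5: enter STRING mode
pos=5: emit STR "yes" (now at pos=10)
pos=11: emit PLUS '+'
pos=12: emit ID 'a' (now at pos=13)
pos=14: enter STRING mode
pos=14: emit STR "ok" (now at pos=18)
pos=18: enter STRING mode
pos=18: emit STR "hi" (now at pos=22)
pos=23: enter STRING mode
pos=23: emit STR "a" (now at pos=26)
pos=26: emit LPAREN '('
DONE. 10 tokens: [ID, ID, MINUS, STR, PLUS, ID, STR, STR, STR, LPAREN]

Answer: ID ID MINUS STR PLUS ID STR STR STR LPAREN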